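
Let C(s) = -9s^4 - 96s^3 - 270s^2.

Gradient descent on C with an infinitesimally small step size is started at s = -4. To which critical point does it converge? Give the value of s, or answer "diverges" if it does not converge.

C'(s) = -36s(s + 3)(s + 5), so C'(-4) = -144.
Gradient descent moves in the -C' direction, i.e. s is increasing.
The nearest critical point in that direction is s = -3, where C'' = 216 > 0 (a local minimum). The iterate converges there.

-3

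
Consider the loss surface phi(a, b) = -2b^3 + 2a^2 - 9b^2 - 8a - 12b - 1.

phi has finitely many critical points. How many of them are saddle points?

1

phi separates as a function of a plus a function of b, so ∇phi=0 decouples.
∂phi/∂a = 4(a - 2) = 0 at a ∈ {2}; ∂phi/∂b = -6(b + 1)(b + 2) = 0 at b ∈ {-2, -1}.
The Hessian is diagonal: diag(phi_aa, phi_bb). Second derivatives: phi_aa(2)=4; phi_bb(-2)=6, phi_bb(-1)=-6.
Saddle points occur where the two diagonal entries have opposite signs: (2, -1). Count: 1.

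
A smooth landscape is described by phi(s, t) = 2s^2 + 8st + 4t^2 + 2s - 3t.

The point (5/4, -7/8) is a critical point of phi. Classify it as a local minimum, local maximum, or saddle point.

The Hessian of phi is constant: H = [[4, 8], [8, 8]].
det(H) = 4·8 − 8² = -32.
Since det(H) < 0, H is indefinite and the critical point is a saddle point.

saddle point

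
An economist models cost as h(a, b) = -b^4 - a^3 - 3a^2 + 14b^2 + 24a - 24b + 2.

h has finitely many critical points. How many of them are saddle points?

3

h separates as a function of a plus a function of b, so ∇h=0 decouples.
∂h/∂a = -3(a - 2)(a + 4) = 0 at a ∈ {-4, 2}; ∂h/∂b = -4(b - 2)(b - 1)(b + 3) = 0 at b ∈ {-3, 1, 2}.
The Hessian is diagonal: diag(h_aa, h_bb). Second derivatives: h_aa(-4)=18, h_aa(2)=-18; h_bb(-3)=-80, h_bb(1)=16, h_bb(2)=-20.
Saddle points occur where the two diagonal entries have opposite signs: (-4, -3), (-4, 2), (2, 1). Count: 3.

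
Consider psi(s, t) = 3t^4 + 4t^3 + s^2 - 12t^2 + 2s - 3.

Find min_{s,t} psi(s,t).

psi(s,t) separates as P(s) + Q(t) − 3, so its minimum is min P + min Q − 3.
P'(s) = 2s + 2 vanishes at s ∈ {-1}; Q'(t) = 12t(t - 1)(t + 2) vanishes at t ∈ {-2, 0, 1}.
Local minima of P (where P''>0): P(-1)=-1. Local minima of Q: Q(-2)=-32, Q(1)=-5.
So the global minimum of psi is P(-1) + Q(-2) − 3 = -1 − 32 − 3 = -36, attained at (-1, -2).

-36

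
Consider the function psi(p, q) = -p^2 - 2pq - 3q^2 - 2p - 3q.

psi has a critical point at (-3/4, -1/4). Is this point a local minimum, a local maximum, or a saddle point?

The Hessian of psi is constant: H = [[-2, -2], [-2, -6]].
det(H) = (-2)·(-6) − (-2)² = 8.
det(H) > 0 and tr(H) = -8 < 0, so H is negative definite and the point is a local maximum.

local maximum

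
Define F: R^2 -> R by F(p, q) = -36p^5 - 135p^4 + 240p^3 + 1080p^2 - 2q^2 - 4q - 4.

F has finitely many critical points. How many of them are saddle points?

F separates as a function of p plus a function of q, so ∇F=0 decouples.
∂F/∂p = -180p(p - 2)(p + 2)(p + 3) = 0 at p ∈ {-3, -2, 0, 2}; ∂F/∂q = -4(q + 1) = 0 at q ∈ {-1}.
The Hessian is diagonal: diag(F_pp, F_qq). Second derivatives: F_pp(-3)=2700, F_pp(-2)=-1440, F_pp(0)=2160, F_pp(2)=-7200; F_qq(-1)=-4.
Saddle points occur where the two diagonal entries have opposite signs: (-3, -1), (0, -1). Count: 2.

2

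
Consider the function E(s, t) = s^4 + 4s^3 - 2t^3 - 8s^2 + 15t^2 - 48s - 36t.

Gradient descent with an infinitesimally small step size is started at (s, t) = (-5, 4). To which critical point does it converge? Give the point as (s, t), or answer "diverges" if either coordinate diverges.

E is separable, so gradient descent decouples: s follows -∂E/∂s, t follows -∂E/∂t.
∂E/∂s = 4(s - 2)(s + 2)(s + 3); at s=-5 this is -168, so s increases.
∂E/∂t = -6(t - 3)(t - 2); at t=4 this is -12, so t increases.
The t-coordinate has no critical point in that direction and runs off to infinity.

diverges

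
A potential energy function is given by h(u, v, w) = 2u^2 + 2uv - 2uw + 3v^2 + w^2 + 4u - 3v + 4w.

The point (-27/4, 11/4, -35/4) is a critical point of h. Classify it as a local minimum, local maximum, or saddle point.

local minimum

The Hessian is constant: H = [[4, 2, -2], [2, 6, 0], [-2, 0, 2]].
Leading principal minors: Δ₁ = 4, Δ₂ = 20, Δ₃ = 16.
All leading minors are positive, so H is positive definite: a local minimum.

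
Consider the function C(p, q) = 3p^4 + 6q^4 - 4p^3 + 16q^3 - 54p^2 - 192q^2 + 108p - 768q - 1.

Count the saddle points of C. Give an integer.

C separates as a function of p plus a function of q, so ∇C=0 decouples.
∂C/∂p = 12(p - 3)(p - 1)(p + 3) = 0 at p ∈ {-3, 1, 3}; ∂C/∂q = 24(q - 4)(q + 2)(q + 4) = 0 at q ∈ {-4, -2, 4}.
The Hessian is diagonal: diag(C_pp, C_qq). Second derivatives: C_pp(-3)=288, C_pp(1)=-96, C_pp(3)=144; C_qq(-4)=384, C_qq(-2)=-288, C_qq(4)=1152.
Saddle points occur where the two diagonal entries have opposite signs: (-3, -2), (1, -4), (1, 4), (3, -2). Count: 4.

4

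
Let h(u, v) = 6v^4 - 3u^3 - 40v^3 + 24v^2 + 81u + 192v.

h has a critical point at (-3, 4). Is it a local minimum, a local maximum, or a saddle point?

local minimum

The mixed partial ∂²h/∂u∂v is 0, so the Hessian at any point is diag(h_uu, h_vv) = diag(-18u, 24(3v^2 - 10v + 2)).
At (-3, 4): H = diag(54, 240).
Both eigenvalues are positive, so H is positive definite: a local minimum.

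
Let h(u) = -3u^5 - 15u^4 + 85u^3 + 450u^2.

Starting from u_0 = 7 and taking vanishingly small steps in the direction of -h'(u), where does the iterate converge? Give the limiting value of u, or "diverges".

diverges

h'(u) = -15u(u - 4)(u + 3)(u + 5), so h'(7) = -37800.
Gradient descent moves in the -h' direction, i.e. u is increasing.
There is no critical point above u=7, and h' keeps the same sign, so the iterate runs off to +∞.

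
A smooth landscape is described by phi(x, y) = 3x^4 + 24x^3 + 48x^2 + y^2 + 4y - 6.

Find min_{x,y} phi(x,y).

-10

phi(x,y) separates as P(x) + Q(y) − 6, so its minimum is min P + min Q − 6.
P'(x) = 12x(x + 2)(x + 4) vanishes at x ∈ {-4, -2, 0}; Q'(y) = 2y + 4 vanishes at y ∈ {-2}.
Local minima of P (where P''>0): P(-4)=0, P(0)=0. Local minima of Q: Q(-2)=-4.
So the global minimum of phi is P(-4) + Q(-2) − 6 = 0 − 4 − 6 = -10, attained at (-4, -2).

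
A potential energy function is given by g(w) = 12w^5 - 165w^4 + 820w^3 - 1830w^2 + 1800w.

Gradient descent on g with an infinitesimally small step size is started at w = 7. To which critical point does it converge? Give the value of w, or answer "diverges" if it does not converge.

5

g'(w) = 60(w - 5)(w - 3)(w - 2)(w - 1), so g'(7) = 14400.
Gradient descent moves in the -g' direction, i.e. w is decreasing.
The nearest critical point in that direction is w = 5, where g'' = 1440 > 0 (a local minimum). The iterate converges there.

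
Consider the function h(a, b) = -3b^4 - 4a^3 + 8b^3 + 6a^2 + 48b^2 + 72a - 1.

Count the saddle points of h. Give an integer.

3

h separates as a function of a plus a function of b, so ∇h=0 decouples.
∂h/∂a = -12(a - 3)(a + 2) = 0 at a ∈ {-2, 3}; ∂h/∂b = -12b(b - 4)(b + 2) = 0 at b ∈ {-2, 0, 4}.
The Hessian is diagonal: diag(h_aa, h_bb). Second derivatives: h_aa(-2)=60, h_aa(3)=-60; h_bb(-2)=-144, h_bb(0)=96, h_bb(4)=-288.
Saddle points occur where the two diagonal entries have opposite signs: (-2, -2), (-2, 4), (3, 0). Count: 3.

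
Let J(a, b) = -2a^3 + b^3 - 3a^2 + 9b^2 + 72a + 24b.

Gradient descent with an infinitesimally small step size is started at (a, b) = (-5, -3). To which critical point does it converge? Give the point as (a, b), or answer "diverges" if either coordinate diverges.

J is separable, so gradient descent decouples: a follows -∂J/∂a, b follows -∂J/∂b.
∂J/∂a = -6(a - 3)(a + 4); at a=-5 this is -48, so a increases.
∂J/∂b = 3(b + 2)(b + 4); at b=-3 this is -3, so b increases.
a converges to its nearest critical value -4 (a local min of the a-part); b converges to -2. The iterate converges to (-4, -2).

(-4, -2)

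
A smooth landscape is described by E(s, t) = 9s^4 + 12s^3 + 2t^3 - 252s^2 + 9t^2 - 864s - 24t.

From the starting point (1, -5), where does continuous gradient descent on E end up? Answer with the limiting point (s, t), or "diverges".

E is separable, so gradient descent decouples: s follows -∂E/∂s, t follows -∂E/∂t.
∂E/∂s = 36(s - 4)(s + 2)(s + 3); at s=1 this is -1296, so s increases.
∂E/∂t = 6(t - 1)(t + 4); at t=-5 this is 36, so t decreases.
The t-coordinate has no critical point in that direction and runs off to infinity.

diverges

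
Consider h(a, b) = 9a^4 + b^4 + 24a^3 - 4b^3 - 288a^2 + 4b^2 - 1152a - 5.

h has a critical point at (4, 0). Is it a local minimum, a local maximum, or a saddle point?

local minimum

The mixed partial ∂²h/∂a∂b is 0, so the Hessian at any point is diag(h_aa, h_bb) = diag(36(3a^2 + 4a - 16), 4(3b^2 - 6b + 2)).
At (4, 0): H = diag(1728, 8).
Both eigenvalues are positive, so H is positive definite: a local minimum.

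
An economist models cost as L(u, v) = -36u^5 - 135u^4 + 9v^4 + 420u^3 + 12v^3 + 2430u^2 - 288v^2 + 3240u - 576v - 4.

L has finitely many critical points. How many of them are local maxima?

L separates as a function of u plus a function of v, so ∇L=0 decouples.
∂L/∂u = -180(u - 3)(u + 1)(u + 2)(u + 3) = 0 at u ∈ {-3, -2, -1, 3}; ∂L/∂v = 36(v - 4)(v + 1)(v + 4) = 0 at v ∈ {-4, -1, 4}.
The Hessian is diagonal: diag(L_uu, L_vv). Second derivatives: L_uu(-3)=2160, L_uu(-2)=-900, L_uu(-1)=1440, L_uu(3)=-21600; L_vv(-4)=864, L_vv(-1)=-540, L_vv(4)=1440.
Local maxima occur where both diagonal entries negative: (-2, -1), (3, -1). Count: 2.

2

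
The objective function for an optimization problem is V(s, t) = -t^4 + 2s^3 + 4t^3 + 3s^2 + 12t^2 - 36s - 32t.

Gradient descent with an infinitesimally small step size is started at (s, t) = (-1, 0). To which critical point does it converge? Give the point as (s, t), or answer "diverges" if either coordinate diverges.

(2, 1)

V is separable, so gradient descent decouples: s follows -∂V/∂s, t follows -∂V/∂t.
∂V/∂s = 6(s - 2)(s + 3); at s=-1 this is -36, so s increases.
∂V/∂t = -4(t - 4)(t - 1)(t + 2); at t=0 this is -32, so t increases.
s converges to its nearest critical value 2 (a local min of the s-part); t converges to 1. The iterate converges to (2, 1).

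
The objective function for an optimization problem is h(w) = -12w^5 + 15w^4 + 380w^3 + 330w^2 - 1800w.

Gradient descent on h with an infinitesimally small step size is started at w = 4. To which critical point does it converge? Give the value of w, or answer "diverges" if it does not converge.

h'(w) = -60(w - 5)(w - 1)(w + 2)(w + 3), so h'(4) = 7560.
Gradient descent moves in the -h' direction, i.e. w is decreasing.
The nearest critical point in that direction is w = 1, where h'' = 2880 > 0 (a local minimum). The iterate converges there.

1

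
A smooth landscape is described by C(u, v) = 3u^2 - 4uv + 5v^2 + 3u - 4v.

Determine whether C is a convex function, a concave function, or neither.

C is quadratic, so its Hessian is the constant matrix H = [[6, -4], [-4, 10]].
det(H) = 44, tr(H) = 16.
det(H) > 0 and tr(H) > 0, so H is positive definite everywhere: convex.

convex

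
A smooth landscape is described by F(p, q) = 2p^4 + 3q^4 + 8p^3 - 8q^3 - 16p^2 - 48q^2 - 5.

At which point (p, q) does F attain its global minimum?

(-4, 4)

F(p,q) separates as A(p) + B(q) − 5, so its minimum is min A + min B − 5.
A'(p) = 8p(p - 1)(p + 4) vanishes at p ∈ {-4, 0, 1}; B'(q) = 12q(q - 4)(q + 2) vanishes at q ∈ {-2, 0, 4}.
Local minima of A (where A''>0): A(-4)=-256, A(1)=-6. Local minima of B: B(-2)=-80, B(4)=-512.
So the global minimum of F is A(-4) + B(4) − 5 = -256 − 512 − 5 = -773, attained at (-4, 4).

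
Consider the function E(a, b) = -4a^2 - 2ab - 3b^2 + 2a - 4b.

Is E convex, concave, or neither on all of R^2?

concave

E is quadratic, so its Hessian is the constant matrix H = [[-8, -2], [-2, -6]].
det(H) = 44, tr(H) = -14.
det(H) > 0 and tr(H) < 0, so H is negative definite everywhere: concave.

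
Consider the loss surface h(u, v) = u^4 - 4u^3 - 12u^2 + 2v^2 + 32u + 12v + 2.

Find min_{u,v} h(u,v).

-80

h(u,v) separates as P(u) + Q(v) + 2, so its minimum is min P + min Q + 2.
P'(u) = 4(u - 4)(u - 1)(u + 2) vanishes at u ∈ {-2, 1, 4}; Q'(v) = 4v + 12 vanishes at v ∈ {-3}.
Local minima of P (where P''>0): P(-2)=-64, P(4)=-64. Local minima of Q: Q(-3)=-18.
So the global minimum of h is P(-2) + Q(-3) + 2 = -64 − 18 + 2 = -80, attained at (-2, -3).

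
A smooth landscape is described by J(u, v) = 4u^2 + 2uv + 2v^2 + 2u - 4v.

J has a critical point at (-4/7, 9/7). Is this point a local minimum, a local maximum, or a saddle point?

The Hessian of J is constant: H = [[8, 2], [2, 4]].
det(H) = 8·4 − 2² = 28.
det(H) > 0 and tr(H) = 12 > 0, so H is positive definite and the point is a local minimum.

local minimum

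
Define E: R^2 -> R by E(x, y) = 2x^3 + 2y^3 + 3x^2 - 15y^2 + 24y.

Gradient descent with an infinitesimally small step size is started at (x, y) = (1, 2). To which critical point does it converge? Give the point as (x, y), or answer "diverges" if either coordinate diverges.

E is separable, so gradient descent decouples: x follows -∂E/∂x, y follows -∂E/∂y.
∂E/∂x = 6x(x + 1); at x=1 this is 12, so x decreases.
∂E/∂y = 6(y - 4)(y - 1); at y=2 this is -12, so y increases.
x converges to its nearest critical value 0 (a local min of the x-part); y converges to 4. The iterate converges to (0, 4).

(0, 4)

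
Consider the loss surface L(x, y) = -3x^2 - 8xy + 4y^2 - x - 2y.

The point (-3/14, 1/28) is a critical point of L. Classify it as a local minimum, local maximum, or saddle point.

saddle point

The Hessian of L is constant: H = [[-6, -8], [-8, 8]].
det(H) = (-6)·8 − (-8)² = -112.
Since det(H) < 0, H is indefinite and the critical point is a saddle point.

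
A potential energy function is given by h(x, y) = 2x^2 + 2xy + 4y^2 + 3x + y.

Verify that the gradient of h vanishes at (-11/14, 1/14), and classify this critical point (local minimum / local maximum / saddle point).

local minimum

∇h = (4x + 2y + 3, 2x + 8y + 1); substituting (-11/14, 1/14) gives ∇h = (0, 0), so (-11/14, 1/14) is indeed a critical point.
The Hessian of h is constant: H = [[4, 2], [2, 8]].
det(H) = 4·8 − 2² = 28.
det(H) > 0 and tr(H) = 12 > 0, so H is positive definite and the point is a local minimum.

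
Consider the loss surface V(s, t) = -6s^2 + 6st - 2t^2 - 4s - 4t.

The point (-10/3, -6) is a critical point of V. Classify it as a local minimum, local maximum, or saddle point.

The Hessian of V is constant: H = [[-12, 6], [6, -4]].
det(H) = (-12)·(-4) − 6² = 12.
det(H) > 0 and tr(H) = -16 < 0, so H is negative definite and the point is a local maximum.

local maximum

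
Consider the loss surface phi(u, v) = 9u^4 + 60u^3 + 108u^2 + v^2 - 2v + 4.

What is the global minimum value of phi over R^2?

phi(u,v) separates as P(u) + Q(v) + 4, so its minimum is min P + min Q + 4.
P'(u) = 36u(u + 2)(u + 3) vanishes at u ∈ {-3, -2, 0}; Q'(v) = 2v - 2 vanishes at v ∈ {1}.
Local minima of P (where P''>0): P(-3)=81, P(0)=0. Local minima of Q: Q(1)=-1.
So the global minimum of phi is P(0) + Q(1) + 4 = 0 − 1 + 4 = 3, attained at (0, 1).

3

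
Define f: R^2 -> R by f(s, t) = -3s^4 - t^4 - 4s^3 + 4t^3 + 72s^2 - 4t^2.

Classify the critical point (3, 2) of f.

The mixed partial ∂²f/∂s∂t is 0, so the Hessian at any point is diag(f_ss, f_tt) = diag(12(-3s^2 - 2s + 12), 4(-3t^2 + 6t - 2)).
At (3, 2): H = diag(-252, -8).
Both eigenvalues are negative, so H is negative definite: a local maximum.

local maximum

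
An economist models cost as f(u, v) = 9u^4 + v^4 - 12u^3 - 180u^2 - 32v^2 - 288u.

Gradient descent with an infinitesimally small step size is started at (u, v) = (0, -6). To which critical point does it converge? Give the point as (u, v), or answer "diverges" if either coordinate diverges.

(4, -4)

f is separable, so gradient descent decouples: u follows -∂f/∂u, v follows -∂f/∂v.
∂f/∂u = 36(u - 4)(u + 1)(u + 2); at u=0 this is -288, so u increases.
∂f/∂v = 4v(v - 4)(v + 4); at v=-6 this is -480, so v increases.
u converges to its nearest critical value 4 (a local min of the u-part); v converges to -4. The iterate converges to (4, -4).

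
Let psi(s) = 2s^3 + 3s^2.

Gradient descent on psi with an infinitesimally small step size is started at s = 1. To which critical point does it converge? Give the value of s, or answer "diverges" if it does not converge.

0

psi'(s) = 6s(s + 1), so psi'(1) = 12.
Gradient descent moves in the -psi' direction, i.e. s is decreasing.
The nearest critical point in that direction is s = 0, where psi'' = 6 > 0 (a local minimum). The iterate converges there.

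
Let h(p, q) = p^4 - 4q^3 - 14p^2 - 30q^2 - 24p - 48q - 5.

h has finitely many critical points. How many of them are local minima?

h separates as a function of p plus a function of q, so ∇h=0 decouples.
∂h/∂p = 4(p - 3)(p + 1)(p + 2) = 0 at p ∈ {-2, -1, 3}; ∂h/∂q = -12(q + 1)(q + 4) = 0 at q ∈ {-4, -1}.
The Hessian is diagonal: diag(h_pp, h_qq). Second derivatives: h_pp(-2)=20, h_pp(-1)=-16, h_pp(3)=80; h_qq(-4)=36, h_qq(-1)=-36.
Local minima occur where both diagonal entries positive: (-2, -4), (3, -4). Count: 2.

2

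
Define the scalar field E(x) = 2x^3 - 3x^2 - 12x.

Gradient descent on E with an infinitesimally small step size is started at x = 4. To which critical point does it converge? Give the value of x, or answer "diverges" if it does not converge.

E'(x) = 6(x - 2)(x + 1), so E'(4) = 60.
Gradient descent moves in the -E' direction, i.e. x is decreasing.
The nearest critical point in that direction is x = 2, where E'' = 18 > 0 (a local minimum). The iterate converges there.

2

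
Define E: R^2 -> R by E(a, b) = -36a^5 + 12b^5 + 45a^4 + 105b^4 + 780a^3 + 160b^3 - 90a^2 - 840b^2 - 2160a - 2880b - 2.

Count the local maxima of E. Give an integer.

E separates as a function of a plus a function of b, so ∇E=0 decouples.
∂E/∂a = -180(a - 4)(a - 1)(a + 1)(a + 3) = 0 at a ∈ {-3, -1, 1, 4}; ∂E/∂b = 60(b - 2)(b + 2)(b + 3)(b + 4) = 0 at b ∈ {-4, -3, -2, 2}.
The Hessian is diagonal: diag(E_aa, E_bb). Second derivatives: E_aa(-3)=10080, E_aa(-1)=-3600, E_aa(1)=4320, E_aa(4)=-18900; E_bb(-4)=-720, E_bb(-3)=300, E_bb(-2)=-480, E_bb(2)=7200.
Local maxima occur where both diagonal entries negative: (-1, -4), (-1, -2), (4, -4), (4, -2). Count: 4.

4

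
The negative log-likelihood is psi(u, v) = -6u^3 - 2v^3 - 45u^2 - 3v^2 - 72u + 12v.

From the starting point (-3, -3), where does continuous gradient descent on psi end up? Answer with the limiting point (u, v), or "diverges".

(-4, -2)

psi is separable, so gradient descent decouples: u follows -∂psi/∂u, v follows -∂psi/∂v.
∂psi/∂u = -18(u + 1)(u + 4); at u=-3 this is 36, so u decreases.
∂psi/∂v = -6(v - 1)(v + 2); at v=-3 this is -24, so v increases.
u converges to its nearest critical value -4 (a local min of the u-part); v converges to -2. The iterate converges to (-4, -2).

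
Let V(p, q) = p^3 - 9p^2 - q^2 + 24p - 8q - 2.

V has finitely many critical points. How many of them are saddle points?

V separates as a function of p plus a function of q, so ∇V=0 decouples.
∂V/∂p = 3(p - 4)(p - 2) = 0 at p ∈ {2, 4}; ∂V/∂q = -2(q + 4) = 0 at q ∈ {-4}.
The Hessian is diagonal: diag(V_pp, V_qq). Second derivatives: V_pp(2)=-6, V_pp(4)=6; V_qq(-4)=-2.
Saddle points occur where the two diagonal entries have opposite signs: (4, -4). Count: 1.

1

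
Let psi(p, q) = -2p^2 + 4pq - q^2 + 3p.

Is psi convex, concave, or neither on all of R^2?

psi is quadratic, so its Hessian is the constant matrix H = [[-4, 4], [4, -2]].
det(H) = -8, tr(H) = -6.
det(H) < 0, so H is indefinite: neither convex nor concave.

neither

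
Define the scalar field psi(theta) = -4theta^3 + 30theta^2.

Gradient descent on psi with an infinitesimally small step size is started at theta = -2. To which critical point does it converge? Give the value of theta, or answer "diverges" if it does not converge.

0

psi'(theta) = -12theta(theta - 5), so psi'(-2) = -168.
Gradient descent moves in the -psi' direction, i.e. theta is increasing.
The nearest critical point in that direction is theta = 0, where psi'' = 60 > 0 (a local minimum). The iterate converges there.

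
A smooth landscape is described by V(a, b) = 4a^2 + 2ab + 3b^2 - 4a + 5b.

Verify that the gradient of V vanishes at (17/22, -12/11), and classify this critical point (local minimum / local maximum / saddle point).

∇V = (8a + 2b - 4, 2a + 6b + 5); substituting (17/22, -12/11) gives ∇V = (0, 0), so (17/22, -12/11) is indeed a critical point.
The Hessian of V is constant: H = [[8, 2], [2, 6]].
det(H) = 8·6 − 2² = 44.
det(H) > 0 and tr(H) = 14 > 0, so H is positive definite and the point is a local minimum.

local minimum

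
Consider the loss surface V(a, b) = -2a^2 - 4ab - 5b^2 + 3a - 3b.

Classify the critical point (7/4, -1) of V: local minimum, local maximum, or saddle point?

local maximum

The Hessian of V is constant: H = [[-4, -4], [-4, -10]].
det(H) = (-4)·(-10) − (-4)² = 24.
det(H) > 0 and tr(H) = -14 < 0, so H is negative definite and the point is a local maximum.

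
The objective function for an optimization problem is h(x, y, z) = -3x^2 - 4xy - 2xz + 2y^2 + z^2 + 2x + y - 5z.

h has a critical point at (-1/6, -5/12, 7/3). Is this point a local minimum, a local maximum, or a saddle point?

The Hessian is constant: H = [[-6, -4, -2], [-4, 4, 0], [-2, 0, 2]].
Leading principal minors: Δ₁ = -6, Δ₂ = -40, Δ₃ = -96.
The minors fit neither the all-positive nor the alternating-sign pattern, so H is indefinite: a saddle point.

saddle point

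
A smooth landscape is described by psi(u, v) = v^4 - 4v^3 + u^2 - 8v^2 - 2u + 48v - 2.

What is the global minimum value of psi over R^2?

-83

psi(u,v) separates as P(u) + Q(v) − 2, so its minimum is min P + min Q − 2.
P'(u) = 2u - 2 vanishes at u ∈ {1}; Q'(v) = 4(v - 3)(v - 2)(v + 2) vanishes at v ∈ {-2, 2, 3}.
Local minima of P (where P''>0): P(1)=-1. Local minima of Q: Q(-2)=-80, Q(3)=45.
So the global minimum of psi is P(1) + Q(-2) − 2 = -1 − 80 − 2 = -83, attained at (1, -2).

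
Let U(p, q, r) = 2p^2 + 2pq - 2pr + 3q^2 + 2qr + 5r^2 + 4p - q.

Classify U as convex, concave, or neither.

U is quadratic, so its Hessian is the constant matrix H = [[4, 2, -2], [2, 6, 2], [-2, 2, 10]].
Leading principal minors: 4, 20, 144.
All positive ⇒ H ≻ 0 ⇒ convex.

convex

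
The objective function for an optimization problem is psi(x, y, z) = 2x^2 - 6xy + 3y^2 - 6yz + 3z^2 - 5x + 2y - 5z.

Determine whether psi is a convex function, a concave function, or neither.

psi is quadratic, so its Hessian is the constant matrix H = [[4, -6, 0], [-6, 6, -6], [0, -6, 6]].
Leading principal minors: 4, -12, -216.
Neither pattern holds ⇒ H is indefinite ⇒ neither convex nor concave.

neither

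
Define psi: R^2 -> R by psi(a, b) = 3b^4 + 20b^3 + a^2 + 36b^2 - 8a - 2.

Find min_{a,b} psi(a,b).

psi(a,b) separates as P(a) + Q(b) − 2, so its minimum is min P + min Q − 2.
P'(a) = 2a - 8 vanishes at a ∈ {4}; Q'(b) = 12b(b + 2)(b + 3) vanishes at b ∈ {-3, -2, 0}.
Local minima of P (where P''>0): P(4)=-16. Local minima of Q: Q(-3)=27, Q(0)=0.
So the global minimum of psi is P(4) + Q(0) − 2 = -16 + 0 − 2 = -18, attained at (4, 0).

-18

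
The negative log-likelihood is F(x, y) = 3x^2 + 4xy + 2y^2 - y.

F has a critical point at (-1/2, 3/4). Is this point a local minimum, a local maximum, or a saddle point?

local minimum

The Hessian of F is constant: H = [[6, 4], [4, 4]].
det(H) = 6·4 − 4² = 8.
det(H) > 0 and tr(H) = 10 > 0, so H is positive definite and the point is a local minimum.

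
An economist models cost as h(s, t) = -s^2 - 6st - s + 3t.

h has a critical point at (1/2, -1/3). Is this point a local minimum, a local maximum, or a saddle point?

The Hessian of h is constant: H = [[-2, -6], [-6, 0]].
det(H) = (-2)·0 − (-6)² = -36.
Since det(H) < 0, H is indefinite and the critical point is a saddle point.

saddle point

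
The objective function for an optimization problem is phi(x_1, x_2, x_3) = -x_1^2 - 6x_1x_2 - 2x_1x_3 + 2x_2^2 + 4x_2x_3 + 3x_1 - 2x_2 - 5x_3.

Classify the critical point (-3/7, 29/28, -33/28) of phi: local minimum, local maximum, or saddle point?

saddle point

The Hessian is constant: H = [[-2, -6, -2], [-6, 4, 4], [-2, 4, 0]].
Leading principal minors: Δ₁ = -2, Δ₂ = -44, Δ₃ = 112.
The minors fit neither the all-positive nor the alternating-sign pattern, so H is indefinite: a saddle point.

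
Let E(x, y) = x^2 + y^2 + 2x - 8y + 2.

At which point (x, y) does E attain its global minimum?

(-1, 4)

E(x,y) separates as P(x) + Q(y) + 2, so its minimum is min P + min Q + 2.
P'(x) = 2x + 2 vanishes at x ∈ {-1}; Q'(y) = 2y - 8 vanishes at y ∈ {4}.
Local minima of P (where P''>0): P(-1)=-1. Local minima of Q: Q(4)=-16.
So the global minimum of E is P(-1) + Q(4) + 2 = -1 − 16 + 2 = -15, attained at (-1, 4).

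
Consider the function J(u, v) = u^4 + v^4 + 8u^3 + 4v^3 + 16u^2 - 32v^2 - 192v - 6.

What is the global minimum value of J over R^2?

J(u,v) separates as P(u) + Q(v) − 6, so its minimum is min P + min Q − 6.
P'(u) = 4u(u + 2)(u + 4) vanishes at u ∈ {-4, -2, 0}; Q'(v) = 4(v - 4)(v + 3)(v + 4) vanishes at v ∈ {-4, -3, 4}.
Local minima of P (where P''>0): P(-4)=0, P(0)=0. Local minima of Q: Q(-4)=256, Q(4)=-768.
So the global minimum of J is P(-4) + Q(4) − 6 = 0 − 768 − 6 = -774, attained at (-4, 4).

-774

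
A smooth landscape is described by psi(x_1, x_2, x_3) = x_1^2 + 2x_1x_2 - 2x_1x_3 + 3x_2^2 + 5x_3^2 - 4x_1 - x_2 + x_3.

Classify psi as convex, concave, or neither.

convex

psi is quadratic, so its Hessian is the constant matrix H = [[2, 2, -2], [2, 6, 0], [-2, 0, 10]].
Leading principal minors: 2, 8, 56.
All positive ⇒ H ≻ 0 ⇒ convex.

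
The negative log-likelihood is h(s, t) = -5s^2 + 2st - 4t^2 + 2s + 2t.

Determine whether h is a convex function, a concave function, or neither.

h is quadratic, so its Hessian is the constant matrix H = [[-10, 2], [2, -8]].
det(H) = 76, tr(H) = -18.
det(H) > 0 and tr(H) < 0, so H is negative definite everywhere: concave.

concave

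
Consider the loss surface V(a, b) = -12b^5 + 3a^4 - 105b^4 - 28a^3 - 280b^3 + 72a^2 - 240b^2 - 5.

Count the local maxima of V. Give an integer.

2

V separates as a function of a plus a function of b, so ∇V=0 decouples.
∂V/∂a = 12a(a - 4)(a - 3) = 0 at a ∈ {0, 3, 4}; ∂V/∂b = -60b(b + 1)(b + 2)(b + 4) = 0 at b ∈ {-4, -2, -1, 0}.
The Hessian is diagonal: diag(V_aa, V_bb). Second derivatives: V_aa(0)=144, V_aa(3)=-36, V_aa(4)=48; V_bb(-4)=1440, V_bb(-2)=-240, V_bb(-1)=180, V_bb(0)=-480.
Local maxima occur where both diagonal entries negative: (3, -2), (3, 0). Count: 2.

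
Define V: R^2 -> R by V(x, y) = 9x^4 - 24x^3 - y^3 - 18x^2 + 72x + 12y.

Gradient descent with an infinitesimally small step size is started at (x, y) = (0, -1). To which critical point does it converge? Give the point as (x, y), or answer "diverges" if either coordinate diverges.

V is separable, so gradient descent decouples: x follows -∂V/∂x, y follows -∂V/∂y.
∂V/∂x = 36(x - 2)(x - 1)(x + 1); at x=0 this is 72, so x decreases.
∂V/∂y = -3(y - 2)(y + 2); at y=-1 this is 9, so y decreases.
x converges to its nearest critical value -1 (a local min of the x-part); y converges to -2. The iterate converges to (-1, -2).

(-1, -2)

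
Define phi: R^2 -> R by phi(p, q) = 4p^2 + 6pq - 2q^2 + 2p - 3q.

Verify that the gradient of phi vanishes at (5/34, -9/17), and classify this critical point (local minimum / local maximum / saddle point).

∇phi = (8p + 6q + 2, 6p - 4q - 3); substituting (5/34, -9/17) gives ∇phi = (0, 0), so (5/34, -9/17) is indeed a critical point.
The Hessian of phi is constant: H = [[8, 6], [6, -4]].
det(H) = 8·(-4) − 6² = -68.
Since det(H) < 0, H is indefinite and the critical point is a saddle point.

saddle point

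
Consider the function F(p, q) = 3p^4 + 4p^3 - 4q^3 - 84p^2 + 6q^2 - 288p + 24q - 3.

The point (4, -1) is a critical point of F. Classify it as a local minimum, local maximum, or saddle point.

The mixed partial ∂²F/∂p∂q is 0, so the Hessian at any point is diag(F_pp, F_qq) = diag(12(3p^2 + 2p - 14), 12(-2q + 1)).
At (4, -1): H = diag(504, 36).
Both eigenvalues are positive, so H is positive definite: a local minimum.

local minimum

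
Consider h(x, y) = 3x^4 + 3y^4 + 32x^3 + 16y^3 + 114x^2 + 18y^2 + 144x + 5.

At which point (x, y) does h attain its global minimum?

h(x,y) separates as P(x) + Q(y) + 5, so its minimum is min P + min Q + 5.
P'(x) = 12(x + 1)(x + 3)(x + 4) vanishes at x ∈ {-4, -3, -1}; Q'(y) = 12y(y + 1)(y + 3) vanishes at y ∈ {-3, -1, 0}.
Local minima of P (where P''>0): P(-4)=-32, P(-1)=-59. Local minima of Q: Q(-3)=-27, Q(0)=0.
So the global minimum of h is P(-1) + Q(-3) + 5 = -59 − 27 + 5 = -81, attained at (-1, -3).

(-1, -3)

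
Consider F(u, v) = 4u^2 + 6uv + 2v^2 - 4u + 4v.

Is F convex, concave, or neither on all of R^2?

F is quadratic, so its Hessian is the constant matrix H = [[8, 6], [6, 4]].
det(H) = -4, tr(H) = 12.
det(H) < 0, so H is indefinite: neither convex nor concave.

neither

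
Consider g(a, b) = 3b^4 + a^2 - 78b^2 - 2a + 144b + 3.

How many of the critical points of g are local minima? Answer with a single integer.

g separates as a function of a plus a function of b, so ∇g=0 decouples.
∂g/∂a = 2(a - 1) = 0 at a ∈ {1}; ∂g/∂b = 12(b - 3)(b - 1)(b + 4) = 0 at b ∈ {-4, 1, 3}.
The Hessian is diagonal: diag(g_aa, g_bb). Second derivatives: g_aa(1)=2; g_bb(-4)=420, g_bb(1)=-120, g_bb(3)=168.
Local minima occur where both diagonal entries positive: (1, -4), (1, 3). Count: 2.

2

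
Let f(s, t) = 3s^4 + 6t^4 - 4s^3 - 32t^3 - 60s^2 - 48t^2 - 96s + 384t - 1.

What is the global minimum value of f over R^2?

-1441

f(s,t) separates as P(s) + Q(t) − 1, so its minimum is min P + min Q − 1.
P'(s) = 12(s - 4)(s + 1)(s + 2) vanishes at s ∈ {-2, -1, 4}; Q'(t) = 24(t - 4)(t - 2)(t + 2) vanishes at t ∈ {-2, 2, 4}.
Local minima of P (where P''>0): P(-2)=32, P(4)=-832. Local minima of Q: Q(-2)=-608, Q(4)=256.
So the global minimum of f is P(4) + Q(-2) − 1 = -832 − 608 − 1 = -1441, attained at (4, -2).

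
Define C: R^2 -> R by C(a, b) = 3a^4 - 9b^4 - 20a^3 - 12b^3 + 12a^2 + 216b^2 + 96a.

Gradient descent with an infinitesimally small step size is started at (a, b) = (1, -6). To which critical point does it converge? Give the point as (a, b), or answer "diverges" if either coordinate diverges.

diverges

C is separable, so gradient descent decouples: a follows -∂C/∂a, b follows -∂C/∂b.
∂C/∂a = 12(a - 4)(a - 2)(a + 1); at a=1 this is 72, so a decreases.
∂C/∂b = -36b(b - 3)(b + 4); at b=-6 this is 3888, so b decreases.
The b-coordinate has no critical point in that direction and runs off to infinity.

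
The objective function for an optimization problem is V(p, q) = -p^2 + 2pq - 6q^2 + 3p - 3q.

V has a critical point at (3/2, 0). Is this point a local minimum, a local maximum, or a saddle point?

The Hessian of V is constant: H = [[-2, 2], [2, -12]].
det(H) = (-2)·(-12) − 2² = 20.
det(H) > 0 and tr(H) = -14 < 0, so H is negative definite and the point is a local maximum.

local maximum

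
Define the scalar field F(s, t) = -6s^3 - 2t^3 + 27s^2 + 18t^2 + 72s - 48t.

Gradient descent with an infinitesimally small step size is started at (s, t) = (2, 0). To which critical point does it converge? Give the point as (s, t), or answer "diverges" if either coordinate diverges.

(-1, 2)

F is separable, so gradient descent decouples: s follows -∂F/∂s, t follows -∂F/∂t.
∂F/∂s = -18(s - 4)(s + 1); at s=2 this is 108, so s decreases.
∂F/∂t = -6(t - 4)(t - 2); at t=0 this is -48, so t increases.
s converges to its nearest critical value -1 (a local min of the s-part); t converges to 2. The iterate converges to (-1, 2).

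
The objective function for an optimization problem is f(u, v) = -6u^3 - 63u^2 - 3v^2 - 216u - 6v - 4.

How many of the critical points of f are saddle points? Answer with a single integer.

1

f separates as a function of u plus a function of v, so ∇f=0 decouples.
∂f/∂u = -18(u + 3)(u + 4) = 0 at u ∈ {-4, -3}; ∂f/∂v = -6(v + 1) = 0 at v ∈ {-1}.
The Hessian is diagonal: diag(f_uu, f_vv). Second derivatives: f_uu(-4)=18, f_uu(-3)=-18; f_vv(-1)=-6.
Saddle points occur where the two diagonal entries have opposite signs: (-4, -1). Count: 1.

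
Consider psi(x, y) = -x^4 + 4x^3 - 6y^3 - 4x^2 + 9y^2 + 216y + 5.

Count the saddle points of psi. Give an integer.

3

psi separates as a function of x plus a function of y, so ∇psi=0 decouples.
∂psi/∂x = -4x(x - 2)(x - 1) = 0 at x ∈ {0, 1, 2}; ∂psi/∂y = -18(y - 4)(y + 3) = 0 at y ∈ {-3, 4}.
The Hessian is diagonal: diag(psi_xx, psi_yy). Second derivatives: psi_xx(0)=-8, psi_xx(1)=4, psi_xx(2)=-8; psi_yy(-3)=126, psi_yy(4)=-126.
Saddle points occur where the two diagonal entries have opposite signs: (0, -3), (1, 4), (2, -3). Count: 3.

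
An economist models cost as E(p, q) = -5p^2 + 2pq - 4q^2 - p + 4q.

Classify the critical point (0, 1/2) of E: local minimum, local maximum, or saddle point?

The Hessian of E is constant: H = [[-10, 2], [2, -8]].
det(H) = (-10)·(-8) − 2² = 76.
det(H) > 0 and tr(H) = -18 < 0, so H is negative definite and the point is a local maximum.

local maximum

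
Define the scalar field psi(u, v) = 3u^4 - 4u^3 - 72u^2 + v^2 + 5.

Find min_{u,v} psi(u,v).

-635

psi(u,v) separates as P(u) + Q(v) + 5, so its minimum is min P + min Q + 5.
P'(u) = 12u(u - 4)(u + 3) vanishes at u ∈ {-3, 0, 4}; Q'(v) = 2v vanishes at v ∈ {0}.
Local minima of P (where P''>0): P(-3)=-297, P(4)=-640. Local minima of Q: Q(0)=0.
So the global minimum of psi is P(4) + Q(0) + 5 = -640 + 0 + 5 = -635, attained at (4, 0).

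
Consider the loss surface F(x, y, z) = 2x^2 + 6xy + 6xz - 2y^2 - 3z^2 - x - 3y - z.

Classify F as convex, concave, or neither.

neither

F is quadratic, so its Hessian is the constant matrix H = [[4, 6, 6], [6, -4, 0], [6, 0, -6]].
Leading principal minors: 4, -52, 456.
Neither pattern holds ⇒ H is indefinite ⇒ neither convex nor concave.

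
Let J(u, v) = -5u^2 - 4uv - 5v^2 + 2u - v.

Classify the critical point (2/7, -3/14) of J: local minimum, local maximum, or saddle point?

The Hessian of J is constant: H = [[-10, -4], [-4, -10]].
det(H) = (-10)·(-10) − (-4)² = 84.
det(H) > 0 and tr(H) = -20 < 0, so H is negative definite and the point is a local maximum.

local maximum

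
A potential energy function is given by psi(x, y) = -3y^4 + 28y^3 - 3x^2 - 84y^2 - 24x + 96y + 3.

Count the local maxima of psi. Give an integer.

psi separates as a function of x plus a function of y, so ∇psi=0 decouples.
∂psi/∂x = -6(x + 4) = 0 at x ∈ {-4}; ∂psi/∂y = -12(y - 4)(y - 2)(y - 1) = 0 at y ∈ {1, 2, 4}.
The Hessian is diagonal: diag(psi_xx, psi_yy). Second derivatives: psi_xx(-4)=-6; psi_yy(1)=-36, psi_yy(2)=24, psi_yy(4)=-72.
Local maxima occur where both diagonal entries negative: (-4, 1), (-4, 4). Count: 2.

2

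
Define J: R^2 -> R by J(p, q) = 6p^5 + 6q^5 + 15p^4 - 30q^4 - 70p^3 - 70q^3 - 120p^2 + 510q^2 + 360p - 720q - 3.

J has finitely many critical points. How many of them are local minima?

J separates as a function of p plus a function of q, so ∇J=0 decouples.
∂J/∂p = 30(p - 2)(p - 1)(p + 2)(p + 3) = 0 at p ∈ {-3, -2, 1, 2}; ∂J/∂q = 30(q - 4)(q - 2)(q - 1)(q + 3) = 0 at q ∈ {-3, 1, 2, 4}.
The Hessian is diagonal: diag(J_pp, J_qq). Second derivatives: J_pp(-3)=-600, J_pp(-2)=360, J_pp(1)=-360, J_pp(2)=600; J_qq(-3)=-4200, J_qq(1)=360, J_qq(2)=-300, J_qq(4)=1260.
Local minima occur where both diagonal entries positive: (-2, 1), (-2, 4), (2, 1), (2, 4). Count: 4.

4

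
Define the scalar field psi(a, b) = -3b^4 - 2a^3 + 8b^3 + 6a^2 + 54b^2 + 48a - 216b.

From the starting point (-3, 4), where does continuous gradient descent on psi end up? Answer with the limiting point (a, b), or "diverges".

diverges

psi is separable, so gradient descent decouples: a follows -∂psi/∂a, b follows -∂psi/∂b.
∂psi/∂a = -6(a - 4)(a + 2); at a=-3 this is -42, so a increases.
∂psi/∂b = -12(b - 3)(b - 2)(b + 3); at b=4 this is -168, so b increases.
The b-coordinate has no critical point in that direction and runs off to infinity.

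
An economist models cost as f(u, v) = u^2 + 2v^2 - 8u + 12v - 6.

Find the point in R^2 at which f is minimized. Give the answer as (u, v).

f(u,v) separates as P(u) + Q(v) − 6, so its minimum is min P + min Q − 6.
P'(u) = 2u - 8 vanishes at u ∈ {4}; Q'(v) = 4v + 12 vanishes at v ∈ {-3}.
Local minima of P (where P''>0): P(4)=-16. Local minima of Q: Q(-3)=-18.
So the global minimum of f is P(4) + Q(-3) − 6 = -16 − 18 − 6 = -40, attained at (4, -3).

(4, -3)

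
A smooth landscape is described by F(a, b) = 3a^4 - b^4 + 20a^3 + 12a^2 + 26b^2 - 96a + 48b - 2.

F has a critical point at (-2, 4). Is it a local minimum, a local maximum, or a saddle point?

local maximum

The mixed partial ∂²F/∂a∂b is 0, so the Hessian at any point is diag(F_aa, F_bb) = diag(12(3a^2 + 10a + 2), 4(-3b^2 + 13)).
At (-2, 4): H = diag(-72, -140).
Both eigenvalues are negative, so H is negative definite: a local maximum.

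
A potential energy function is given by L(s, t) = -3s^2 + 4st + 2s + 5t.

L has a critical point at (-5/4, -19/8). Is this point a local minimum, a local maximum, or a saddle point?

The Hessian of L is constant: H = [[-6, 4], [4, 0]].
det(H) = (-6)·0 − 4² = -16.
Since det(H) < 0, H is indefinite and the critical point is a saddle point.

saddle point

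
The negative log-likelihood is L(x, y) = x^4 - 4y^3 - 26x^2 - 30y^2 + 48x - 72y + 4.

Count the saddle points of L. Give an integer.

L separates as a function of x plus a function of y, so ∇L=0 decouples.
∂L/∂x = 4(x - 3)(x - 1)(x + 4) = 0 at x ∈ {-4, 1, 3}; ∂L/∂y = -12(y + 2)(y + 3) = 0 at y ∈ {-3, -2}.
The Hessian is diagonal: diag(L_xx, L_yy). Second derivatives: L_xx(-4)=140, L_xx(1)=-40, L_xx(3)=56; L_yy(-3)=12, L_yy(-2)=-12.
Saddle points occur where the two diagonal entries have opposite signs: (-4, -2), (1, -3), (3, -2). Count: 3.

3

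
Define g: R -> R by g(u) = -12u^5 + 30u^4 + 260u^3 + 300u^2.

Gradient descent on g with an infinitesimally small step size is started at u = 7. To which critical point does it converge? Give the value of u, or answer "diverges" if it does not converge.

g'(u) = -60u(u - 5)(u + 1)(u + 2), so g'(7) = -60480.
Gradient descent moves in the -g' direction, i.e. u is increasing.
There is no critical point above u=7, and g' keeps the same sign, so the iterate runs off to +∞.

diverges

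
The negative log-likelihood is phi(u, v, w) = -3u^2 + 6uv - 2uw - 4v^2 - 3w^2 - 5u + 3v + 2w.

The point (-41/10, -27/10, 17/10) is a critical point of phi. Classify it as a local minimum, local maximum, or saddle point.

local maximum

The Hessian is constant: H = [[-6, 6, -2], [6, -8, 0], [-2, 0, -6]].
Leading principal minors: Δ₁ = -6, Δ₂ = 12, Δ₃ = -40.
The minors alternate sign starting negative (−, +, −), so H is negative definite: a local maximum.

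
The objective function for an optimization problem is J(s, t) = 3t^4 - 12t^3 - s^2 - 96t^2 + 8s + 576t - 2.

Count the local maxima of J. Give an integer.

J separates as a function of s plus a function of t, so ∇J=0 decouples.
∂J/∂s = -2(s - 4) = 0 at s ∈ {4}; ∂J/∂t = 12(t - 4)(t - 3)(t + 4) = 0 at t ∈ {-4, 3, 4}.
The Hessian is diagonal: diag(J_ss, J_tt). Second derivatives: J_ss(4)=-2; J_tt(-4)=672, J_tt(3)=-84, J_tt(4)=96.
Local maxima occur where both diagonal entries negative: (4, 3). Count: 1.

1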